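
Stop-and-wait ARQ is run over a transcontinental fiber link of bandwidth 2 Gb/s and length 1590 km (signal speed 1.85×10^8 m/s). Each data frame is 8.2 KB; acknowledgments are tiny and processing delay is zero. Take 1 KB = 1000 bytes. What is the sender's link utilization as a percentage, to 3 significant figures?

t_tx = L/R = 65600/2000000000 = 3.28e-05 s.
t_prop = 1590000/185000000 = 0.00859459 s; RTT = 0.0171892 s.
Cycle = t_tx + RTT = 0.017222 s.
Utilization = t_tx / cycle = 3.28e-05/0.017222 = 0.190 %.

0.190 %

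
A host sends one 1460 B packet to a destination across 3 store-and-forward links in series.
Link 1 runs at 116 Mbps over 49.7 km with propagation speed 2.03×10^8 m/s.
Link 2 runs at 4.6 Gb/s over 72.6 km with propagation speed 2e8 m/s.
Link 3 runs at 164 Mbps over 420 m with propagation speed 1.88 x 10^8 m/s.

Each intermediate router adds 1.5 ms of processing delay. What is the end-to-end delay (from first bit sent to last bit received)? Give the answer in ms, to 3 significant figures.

3.78 ms

L = 1460 × 8 = 11680 bits.
Transmission delays (L/R per hop): 0.10069, 0.00253913, 0.0712195 ms; sum = 0.174448 ms.
Propagation delays (d/s per hop): 0.244828, 0.363, 0.00223404 ms; sum = 0.610062 ms.
Processing at 2 router(s): 2 × 1.5 ms = 3 ms.
End-to-end = 3.78 ms.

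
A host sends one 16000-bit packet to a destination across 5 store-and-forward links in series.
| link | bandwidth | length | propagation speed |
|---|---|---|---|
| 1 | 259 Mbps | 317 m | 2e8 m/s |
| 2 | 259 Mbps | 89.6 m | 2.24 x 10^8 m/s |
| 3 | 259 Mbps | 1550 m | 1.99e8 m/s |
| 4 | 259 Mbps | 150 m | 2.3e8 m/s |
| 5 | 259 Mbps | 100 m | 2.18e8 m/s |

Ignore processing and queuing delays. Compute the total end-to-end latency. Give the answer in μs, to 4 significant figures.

319.8 μs

Transmission delay per hop = L/R = 16000/259000000 = 61.7761 μs; 5 hops → 308.88 μs.
Propagation delays (d/s per hop): 1.585, 0.4, 7.78894, 0.652174, 0.458716 μs; sum = 10.8848 μs.
End-to-end = 319.8 μs.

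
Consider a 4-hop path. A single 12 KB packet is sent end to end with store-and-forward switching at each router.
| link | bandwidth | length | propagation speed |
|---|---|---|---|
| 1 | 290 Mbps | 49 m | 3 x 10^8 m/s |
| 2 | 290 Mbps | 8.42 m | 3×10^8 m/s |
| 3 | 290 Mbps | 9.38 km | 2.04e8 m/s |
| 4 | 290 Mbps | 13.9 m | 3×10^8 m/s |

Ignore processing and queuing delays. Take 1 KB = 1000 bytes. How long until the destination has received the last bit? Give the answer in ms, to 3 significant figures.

L = 96000 bits.
Transmission delay per hop = L/R = 96000/290000000 = 0.331034 ms; 4 hops → 1.32414 ms.
Propagation delays (d/s per hop): 0.000163333, 2.80667e-05, 0.0459804, 4.63333e-05 ms; sum = 0.0462181 ms.
End-to-end = 1.37 ms.

1.37 ms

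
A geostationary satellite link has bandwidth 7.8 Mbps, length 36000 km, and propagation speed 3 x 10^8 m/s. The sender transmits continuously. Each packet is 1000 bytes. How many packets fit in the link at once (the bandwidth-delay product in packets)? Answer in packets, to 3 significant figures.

Propagation delay = 36000000 / 300000000 = 0.12 s.
BDP = R × t_prop = 7800000 × 0.12 = 936000 bits.
In packets of 8000 bits: 117 packets.

117 packets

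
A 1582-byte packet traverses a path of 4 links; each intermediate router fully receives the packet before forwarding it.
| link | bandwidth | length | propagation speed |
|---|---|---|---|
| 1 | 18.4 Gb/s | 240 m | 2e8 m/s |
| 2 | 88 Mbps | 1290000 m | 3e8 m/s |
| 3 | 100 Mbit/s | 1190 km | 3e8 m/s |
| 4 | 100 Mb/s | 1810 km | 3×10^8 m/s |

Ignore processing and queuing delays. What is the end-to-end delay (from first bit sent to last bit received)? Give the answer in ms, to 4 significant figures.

14.70 ms

L = 1582 × 8 = 12656 bits.
Transmission delays (L/R per hop): 0.000687826, 0.143818, 0.12656, 0.12656 ms; sum = 0.397626 ms.
Propagation delays (d/s per hop): 0.0012, 4.3, 3.96667, 6.03333 ms; sum = 14.3012 ms.
End-to-end = 14.70 ms.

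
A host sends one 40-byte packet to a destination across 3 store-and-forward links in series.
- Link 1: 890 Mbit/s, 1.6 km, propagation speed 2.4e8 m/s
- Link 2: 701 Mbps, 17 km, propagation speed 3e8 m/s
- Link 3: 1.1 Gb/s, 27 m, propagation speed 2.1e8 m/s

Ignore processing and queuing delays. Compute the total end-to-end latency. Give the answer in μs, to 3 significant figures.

L = 40 × 8 = 320 bits.
Transmission delays (L/R per hop): 0.359551, 0.456491, 0.290909 μs; sum = 1.10695 μs.
Propagation delays (d/s per hop): 6.66667, 56.6667, 0.128571 μs; sum = 63.4619 μs.
End-to-end = 64.6 μs.

64.6 μs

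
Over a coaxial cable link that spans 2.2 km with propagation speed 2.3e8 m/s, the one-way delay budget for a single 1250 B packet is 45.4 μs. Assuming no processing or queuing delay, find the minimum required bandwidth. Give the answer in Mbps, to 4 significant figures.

279.1 Mbps

L = 10000 bits.
Propagation delay = 2200 / 2.3e+08 = 9.56522 μs.
Transmission budget = 45.4 − 9.56522 = 35.8348 μs.
R ≥ L / t_tx = 10000 bits / 3.58348e-05 s = 279.1 Mbps.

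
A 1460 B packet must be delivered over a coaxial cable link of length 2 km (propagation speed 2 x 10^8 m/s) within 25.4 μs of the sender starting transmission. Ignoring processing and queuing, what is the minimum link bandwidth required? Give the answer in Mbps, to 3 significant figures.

L = 11680 bits.
Propagation delay = 2000 / 200000000 = 10 μs.
Transmission budget = 25.4 − 10 = 15.4 μs.
R ≥ L / t_tx = 11680 bits / 1.54e-05 s = 758 Mbps.

758 Mbps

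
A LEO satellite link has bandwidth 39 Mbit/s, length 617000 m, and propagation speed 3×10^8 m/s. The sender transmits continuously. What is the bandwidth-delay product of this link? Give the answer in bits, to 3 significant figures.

80200 bits

Propagation delay = 617000 / 300000000 = 0.00205667 s.
BDP = R × t_prop = 39000000 × 0.00205667 = 80210 bits.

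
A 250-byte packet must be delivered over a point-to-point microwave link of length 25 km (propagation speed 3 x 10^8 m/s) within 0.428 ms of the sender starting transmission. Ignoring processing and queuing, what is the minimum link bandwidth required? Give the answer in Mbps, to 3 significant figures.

L = 2000 bits.
Propagation delay = 25000 / 300000000 = 0.0833333 ms.
Transmission budget = 0.428 − 0.0833333 = 0.344667 ms.
R ≥ L / t_tx = 2000 bits / 0.000344667 s = 5.80 Mbps.

5.80 Mbps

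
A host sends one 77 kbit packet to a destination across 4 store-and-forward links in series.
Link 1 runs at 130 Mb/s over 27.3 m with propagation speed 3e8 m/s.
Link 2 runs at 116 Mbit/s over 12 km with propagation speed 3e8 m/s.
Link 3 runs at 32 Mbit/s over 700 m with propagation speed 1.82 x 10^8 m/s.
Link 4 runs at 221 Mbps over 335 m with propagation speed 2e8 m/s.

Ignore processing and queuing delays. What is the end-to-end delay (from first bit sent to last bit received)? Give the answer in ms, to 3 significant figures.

4.06 ms

L = 77000 bits.
Transmission delays (L/R per hop): 0.592308, 0.663793, 2.40625, 0.348416 ms; sum = 4.01077 ms.
Propagation delays (d/s per hop): 9.1e-05, 0.04, 0.00384615, 0.001675 ms; sum = 0.0456122 ms.
End-to-end = 4.06 ms.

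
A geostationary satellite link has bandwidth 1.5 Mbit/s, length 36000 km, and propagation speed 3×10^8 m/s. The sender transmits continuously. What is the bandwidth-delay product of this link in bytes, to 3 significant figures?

22500 bytes

Propagation delay = 36000000 / 300000000 = 0.12 s.
BDP = R × t_prop = 1500000 × 0.12 = 180000 bits.
In bytes: 180000/8 = 22500 bytes.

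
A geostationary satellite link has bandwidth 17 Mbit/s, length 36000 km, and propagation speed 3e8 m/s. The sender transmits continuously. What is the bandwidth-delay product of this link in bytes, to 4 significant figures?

Propagation delay = 36000000 / 300000000 = 0.12 s.
BDP = R × t_prop = 17000000 × 0.12 = 2040000 bits.
In bytes: 2040000/8 = 255000 bytes.

255000 bytes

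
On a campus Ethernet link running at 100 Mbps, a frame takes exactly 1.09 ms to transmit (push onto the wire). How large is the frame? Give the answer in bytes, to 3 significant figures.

L = R × t_tx = 100000000 b/s × 0.00109 s = 109000 bits.
In bytes: 109000 / 8 = 13600 bytes.

13600 bytes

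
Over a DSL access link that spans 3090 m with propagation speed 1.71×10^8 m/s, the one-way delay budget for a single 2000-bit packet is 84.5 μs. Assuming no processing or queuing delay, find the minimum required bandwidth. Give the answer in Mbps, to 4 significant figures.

30.11 Mbps

Propagation delay = 3090 / 171000000 = 18.0702 μs.
Transmission budget = 84.5 − 18.0702 = 66.4298 μs.
R ≥ L / t_tx = 2000 bits / 6.64298e-05 s = 30.11 Mbps.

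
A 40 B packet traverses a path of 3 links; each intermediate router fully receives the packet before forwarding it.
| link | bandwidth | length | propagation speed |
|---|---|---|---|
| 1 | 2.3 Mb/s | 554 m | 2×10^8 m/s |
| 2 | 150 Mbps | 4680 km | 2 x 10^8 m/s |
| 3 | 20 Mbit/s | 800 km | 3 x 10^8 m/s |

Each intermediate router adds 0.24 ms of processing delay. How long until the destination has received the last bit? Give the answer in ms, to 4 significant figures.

26.71 ms

L = 40 × 8 = 320 bits.
Transmission delays (L/R per hop): 0.13913, 0.00213333, 0.016 ms; sum = 0.157264 ms.
Propagation delays (d/s per hop): 0.00277, 23.4, 2.66667 ms; sum = 26.0694 ms.
Processing at 2 router(s): 2 × 0.24 ms = 0.48 ms.
End-to-end = 26.71 ms.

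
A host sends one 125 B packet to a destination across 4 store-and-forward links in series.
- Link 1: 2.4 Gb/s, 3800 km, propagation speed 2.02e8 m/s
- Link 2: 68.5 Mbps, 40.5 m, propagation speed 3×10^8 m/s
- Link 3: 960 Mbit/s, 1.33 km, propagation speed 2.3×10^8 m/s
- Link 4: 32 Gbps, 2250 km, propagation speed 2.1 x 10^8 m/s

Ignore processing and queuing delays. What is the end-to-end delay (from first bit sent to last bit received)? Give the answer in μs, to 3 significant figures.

L = 125 × 8 = 1000 bits.
Transmission delays (L/R per hop): 0.416667, 14.5985, 1.04167, 0.03125 μs; sum = 16.0881 μs.
Propagation delays (d/s per hop): 18811.9, 0.135, 5.78261, 10714.3 μs; sum = 29532.1 μs.
End-to-end = 29500 μs.

29500 μs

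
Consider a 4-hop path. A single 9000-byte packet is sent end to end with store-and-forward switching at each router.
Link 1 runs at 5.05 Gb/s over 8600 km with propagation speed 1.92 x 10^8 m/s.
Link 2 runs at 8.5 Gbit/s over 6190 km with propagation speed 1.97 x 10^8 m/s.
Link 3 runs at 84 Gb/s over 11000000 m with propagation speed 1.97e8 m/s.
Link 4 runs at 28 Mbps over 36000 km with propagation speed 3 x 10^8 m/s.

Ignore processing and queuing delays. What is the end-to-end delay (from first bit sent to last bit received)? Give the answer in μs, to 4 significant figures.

254600 μs

L = 9000 × 8 = 72000 bits.
Transmission delays (L/R per hop): 14.2574, 8.47059, 0.857143, 2571.43 μs; sum = 2595.01 μs.
Propagation delays (d/s per hop): 44791.7, 31421.3, 55837.6, 120000 μs; sum = 252051 μs.
End-to-end = 254600 μs.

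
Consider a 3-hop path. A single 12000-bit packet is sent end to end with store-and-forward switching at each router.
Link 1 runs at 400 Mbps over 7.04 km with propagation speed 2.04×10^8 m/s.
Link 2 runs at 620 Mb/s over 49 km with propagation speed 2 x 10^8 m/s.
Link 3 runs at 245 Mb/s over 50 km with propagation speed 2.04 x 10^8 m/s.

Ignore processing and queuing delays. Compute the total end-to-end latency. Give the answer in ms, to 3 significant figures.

0.623 ms

Transmission delays (L/R per hop): 0.03, 0.0193548, 0.0489796 ms; sum = 0.0983344 ms.
Propagation delays (d/s per hop): 0.0345098, 0.245, 0.245098 ms; sum = 0.524608 ms.
End-to-end = 0.623 ms.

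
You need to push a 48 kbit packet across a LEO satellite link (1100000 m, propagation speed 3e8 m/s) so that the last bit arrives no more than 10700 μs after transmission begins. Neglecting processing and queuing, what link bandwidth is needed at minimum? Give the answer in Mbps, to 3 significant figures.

Propagation delay = 1100000 / 300000000 = 3666.67 μs.
Transmission budget = 10700 − 3666.67 = 7033.33 μs.
R ≥ L / t_tx = 48000 bits / 0.00703333 s = 6.82 Mbps.

6.82 Mbps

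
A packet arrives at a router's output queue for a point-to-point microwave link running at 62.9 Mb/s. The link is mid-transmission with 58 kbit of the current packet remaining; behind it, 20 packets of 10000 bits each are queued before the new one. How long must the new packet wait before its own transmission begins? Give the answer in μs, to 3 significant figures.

4100 μs

Each queued packet: L/R = 10000/62900000 = 158.983 μs.
20 queued → 3179.65 μs.
Plus remaining 58000 bits of current packet: 922.099 μs.
Queuing delay = 4100 μs.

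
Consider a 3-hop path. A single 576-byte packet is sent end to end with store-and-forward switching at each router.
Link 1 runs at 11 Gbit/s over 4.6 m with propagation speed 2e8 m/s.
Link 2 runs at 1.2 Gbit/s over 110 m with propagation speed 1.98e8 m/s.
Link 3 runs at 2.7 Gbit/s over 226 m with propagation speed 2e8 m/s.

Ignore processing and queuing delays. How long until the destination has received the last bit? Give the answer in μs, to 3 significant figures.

7.67 μs

L = 576 × 8 = 4608 bits.
Transmission delays (L/R per hop): 0.418909, 3.84, 1.70667 μs; sum = 5.96558 μs.
Propagation delays (d/s per hop): 0.023, 0.555556, 1.13 μs; sum = 1.70856 μs.
End-to-end = 7.67 μs.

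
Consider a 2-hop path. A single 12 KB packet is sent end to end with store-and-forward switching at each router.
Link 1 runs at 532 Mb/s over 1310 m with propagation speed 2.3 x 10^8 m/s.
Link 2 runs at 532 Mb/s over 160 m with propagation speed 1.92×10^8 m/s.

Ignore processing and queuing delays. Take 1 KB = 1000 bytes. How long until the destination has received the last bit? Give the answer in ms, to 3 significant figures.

0.367 ms

L = 96000 bits.
Transmission delay per hop = L/R = 96000/532000000 = 0.180451 ms; 2 hops → 0.360902 ms.
Propagation delays (d/s per hop): 0.00569565, 0.000833333 ms; sum = 0.00652899 ms.
End-to-end = 0.367 ms.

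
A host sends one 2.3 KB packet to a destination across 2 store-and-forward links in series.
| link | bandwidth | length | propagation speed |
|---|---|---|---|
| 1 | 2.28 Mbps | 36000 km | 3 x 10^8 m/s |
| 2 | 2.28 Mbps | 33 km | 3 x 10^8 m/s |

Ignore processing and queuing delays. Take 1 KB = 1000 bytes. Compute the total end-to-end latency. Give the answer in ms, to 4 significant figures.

136.3 ms

L = 18400 bits.
Transmission delay per hop = L/R = 18400/2280000 = 8.07018 ms; 2 hops → 16.1404 ms.
Propagation delays (d/s per hop): 120, 0.11 ms; sum = 120.11 ms.
End-to-end = 136.3 ms.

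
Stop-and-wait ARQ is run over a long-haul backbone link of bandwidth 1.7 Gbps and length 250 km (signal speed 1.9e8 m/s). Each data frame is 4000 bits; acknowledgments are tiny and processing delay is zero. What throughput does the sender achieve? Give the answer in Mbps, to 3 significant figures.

1.52 Mbps

t_tx = L/R = 4000/1700000000 = 2.35294e-06 s.
t_prop = 250000/190000000 = 0.00131579 s; RTT = 0.00263158 s.
Cycle = t_tx + RTT = 0.00263393 s.
Throughput = L / cycle = 4000 / 0.00263393 = 1.52 Mbps.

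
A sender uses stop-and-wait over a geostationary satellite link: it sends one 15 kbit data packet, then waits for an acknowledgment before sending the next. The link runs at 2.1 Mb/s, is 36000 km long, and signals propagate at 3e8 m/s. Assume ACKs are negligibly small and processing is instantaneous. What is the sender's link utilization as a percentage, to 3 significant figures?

t_tx = L/R = 15000/2100000 = 0.00714286 s.
t_prop = 36000000/300000000 = 0.12 s; RTT = 0.24 s.
Cycle = t_tx + RTT = 0.247143 s.
Utilization = t_tx / cycle = 0.00714286/0.247143 = 2.89 %.

2.89 %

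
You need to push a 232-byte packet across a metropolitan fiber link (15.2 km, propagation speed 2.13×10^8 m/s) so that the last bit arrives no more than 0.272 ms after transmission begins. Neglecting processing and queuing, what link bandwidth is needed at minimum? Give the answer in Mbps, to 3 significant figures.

L = 1856 bits.
Propagation delay = 15200 / 213000000 = 0.0713615 ms.
Transmission budget = 0.272 − 0.0713615 = 0.200638 ms.
R ≥ L / t_tx = 1856 bits / 0.000200638 s = 9.25 Mbps.

9.25 Mbps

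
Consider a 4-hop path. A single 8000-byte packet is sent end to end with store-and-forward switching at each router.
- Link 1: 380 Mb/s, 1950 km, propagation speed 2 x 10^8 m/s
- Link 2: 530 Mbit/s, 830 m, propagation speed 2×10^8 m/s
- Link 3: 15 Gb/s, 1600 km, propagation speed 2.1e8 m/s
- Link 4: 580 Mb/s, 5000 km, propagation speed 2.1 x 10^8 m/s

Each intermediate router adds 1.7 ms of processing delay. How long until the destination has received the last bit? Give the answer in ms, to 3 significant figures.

46.7 ms

L = 8000 × 8 = 64000 bits.
Transmission delays (L/R per hop): 0.168421, 0.120755, 0.00426667, 0.110345 ms; sum = 0.403787 ms.
Propagation delays (d/s per hop): 9.75, 0.00415, 7.61905, 23.8095 ms; sum = 41.1827 ms.
Processing at 3 router(s): 3 × 1.7 ms = 5.1 ms.
End-to-end = 46.7 ms.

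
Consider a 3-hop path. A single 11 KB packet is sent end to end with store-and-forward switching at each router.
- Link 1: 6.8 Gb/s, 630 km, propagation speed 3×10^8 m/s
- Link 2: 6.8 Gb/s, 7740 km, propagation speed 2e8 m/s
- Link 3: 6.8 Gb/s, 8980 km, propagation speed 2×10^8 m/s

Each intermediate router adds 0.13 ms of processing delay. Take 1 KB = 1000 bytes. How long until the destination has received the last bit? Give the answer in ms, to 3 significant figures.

86.0 ms

L = 88000 bits.
Transmission delay per hop = L/R = 88000/6800000000 = 0.0129412 ms; 3 hops → 0.0388235 ms.
Propagation delays (d/s per hop): 2.1, 38.7, 44.9 ms; sum = 85.7 ms.
Processing at 2 router(s): 2 × 0.13 ms = 0.26 ms.
End-to-end = 86.0 ms.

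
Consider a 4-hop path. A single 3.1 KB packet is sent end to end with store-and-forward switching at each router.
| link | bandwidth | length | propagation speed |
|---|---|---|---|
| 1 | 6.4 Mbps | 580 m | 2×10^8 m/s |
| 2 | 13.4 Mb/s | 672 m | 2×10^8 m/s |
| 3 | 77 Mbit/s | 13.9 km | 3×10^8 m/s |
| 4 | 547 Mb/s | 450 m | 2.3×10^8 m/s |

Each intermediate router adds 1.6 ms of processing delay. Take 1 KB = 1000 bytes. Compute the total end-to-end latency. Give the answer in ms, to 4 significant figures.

10.95 ms

L = 24800 bits.
Transmission delays (L/R per hop): 3.875, 1.85075, 0.322078, 0.0453382 ms; sum = 6.09316 ms.
Propagation delays (d/s per hop): 0.0029, 0.00336, 0.0463333, 0.00195652 ms; sum = 0.0545499 ms.
Processing at 3 router(s): 3 × 1.6 ms = 4.8 ms.
End-to-end = 10.95 ms.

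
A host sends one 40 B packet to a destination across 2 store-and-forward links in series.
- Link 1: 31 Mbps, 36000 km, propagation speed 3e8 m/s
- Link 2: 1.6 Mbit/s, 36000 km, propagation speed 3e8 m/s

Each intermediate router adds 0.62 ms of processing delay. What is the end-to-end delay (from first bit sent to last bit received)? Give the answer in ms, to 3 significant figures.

241 ms

L = 40 × 8 = 320 bits.
Transmission delays (L/R per hop): 0.0103226, 0.2 ms; sum = 0.210323 ms.
Propagation delays (d/s per hop): 120, 120 ms; sum = 240 ms.
Processing at 1 router(s): 1 × 0.62 ms = 0.62 ms.
End-to-end = 241 ms.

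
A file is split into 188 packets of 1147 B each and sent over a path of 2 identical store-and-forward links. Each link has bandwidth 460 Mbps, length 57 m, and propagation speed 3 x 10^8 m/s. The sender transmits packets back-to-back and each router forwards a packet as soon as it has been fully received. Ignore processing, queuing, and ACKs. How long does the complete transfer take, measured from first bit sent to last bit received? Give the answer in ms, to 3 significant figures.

3.77 ms

Per-hop transmission t_tx = L/R = 9176/460000000 = 0.0199478 ms.
Per-hop propagation t_prop = 57/300000000 = 0.00019 ms.
Pipeline fill: first packet needs 2·t_tx to clear all hops; remaining 187 packets each add one t_tx.
Total = (2+188-1)·t_tx + 2·t_prop = 189·0.0199478 + 2·0.00019 = 3.77 ms.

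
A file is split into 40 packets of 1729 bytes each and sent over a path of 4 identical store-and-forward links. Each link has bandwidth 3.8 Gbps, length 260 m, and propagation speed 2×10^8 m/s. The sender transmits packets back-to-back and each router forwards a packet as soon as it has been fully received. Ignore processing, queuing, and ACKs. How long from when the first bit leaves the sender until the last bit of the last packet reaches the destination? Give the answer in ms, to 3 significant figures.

0.162 ms

Per-hop transmission t_tx = L/R = 13832/3800000000 = 0.00364 ms.
Per-hop propagation t_prop = 260/200000000 = 0.0013 ms.
Pipeline fill: first packet needs 4·t_tx to clear all hops; remaining 39 packets each add one t_tx.
Total = (4+40-1)·t_tx + 4·t_prop = 43·0.00364 + 4·0.0013 = 0.162 ms.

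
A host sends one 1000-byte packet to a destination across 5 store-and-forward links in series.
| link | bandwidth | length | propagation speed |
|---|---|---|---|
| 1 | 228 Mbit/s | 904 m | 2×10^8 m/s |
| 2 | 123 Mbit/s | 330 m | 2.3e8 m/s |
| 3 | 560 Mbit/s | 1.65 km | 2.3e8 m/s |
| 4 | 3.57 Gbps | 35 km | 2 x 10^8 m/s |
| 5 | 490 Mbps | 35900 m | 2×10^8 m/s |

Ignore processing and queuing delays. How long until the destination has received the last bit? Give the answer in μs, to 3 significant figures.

L = 1000 × 8 = 8000 bits.
Transmission delays (L/R per hop): 35.0877, 65.0407, 14.2857, 2.2409, 16.3265 μs; sum = 132.982 μs.
Propagation delays (d/s per hop): 4.52, 1.43478, 7.17391, 175, 179.5 μs; sum = 367.629 μs.
End-to-end = 501 μs.

501 μs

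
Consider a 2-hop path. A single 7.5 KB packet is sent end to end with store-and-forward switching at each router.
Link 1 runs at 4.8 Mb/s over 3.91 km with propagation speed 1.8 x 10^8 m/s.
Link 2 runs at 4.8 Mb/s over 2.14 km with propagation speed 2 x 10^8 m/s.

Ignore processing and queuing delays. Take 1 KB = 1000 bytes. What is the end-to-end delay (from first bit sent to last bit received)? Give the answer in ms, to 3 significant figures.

L = 60000 bits.
Transmission delay per hop = L/R = 60000/4800000 = 12.5 ms; 2 hops → 25 ms.
Propagation delays (d/s per hop): 0.0217222, 0.0107 ms; sum = 0.0324222 ms.
End-to-end = 25.0 ms.

25.0 ms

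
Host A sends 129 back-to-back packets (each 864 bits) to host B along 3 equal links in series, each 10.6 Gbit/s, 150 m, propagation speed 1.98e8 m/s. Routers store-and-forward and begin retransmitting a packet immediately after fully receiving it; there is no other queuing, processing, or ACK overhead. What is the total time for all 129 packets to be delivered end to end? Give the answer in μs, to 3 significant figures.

13.0 μs

Per-hop transmission t_tx = L/R = 864/10600000000 = 0.0815094 μs.
Per-hop propagation t_prop = 150/198000000 = 0.757576 μs.
Pipeline fill: first packet needs 3·t_tx to clear all hops; remaining 128 packets each add one t_tx.
Total = (3+129-1)·t_tx + 3·t_prop = 131·0.0815094 + 3·0.757576 = 13.0 μs.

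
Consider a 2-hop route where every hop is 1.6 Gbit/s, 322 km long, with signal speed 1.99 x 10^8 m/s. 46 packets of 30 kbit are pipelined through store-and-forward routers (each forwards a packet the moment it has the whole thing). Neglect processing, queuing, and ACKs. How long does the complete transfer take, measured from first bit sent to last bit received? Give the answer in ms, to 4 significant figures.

4.117 ms

Per-hop transmission t_tx = L/R = 30000/1600000000 = 0.01875 ms.
Per-hop propagation t_prop = 322000/199000000 = 1.61809 ms.
Pipeline fill: first packet needs 2·t_tx to clear all hops; remaining 45 packets each add one t_tx.
Total = (2+46-1)·t_tx + 2·t_prop = 47·0.01875 + 2·1.61809 = 4.117 ms.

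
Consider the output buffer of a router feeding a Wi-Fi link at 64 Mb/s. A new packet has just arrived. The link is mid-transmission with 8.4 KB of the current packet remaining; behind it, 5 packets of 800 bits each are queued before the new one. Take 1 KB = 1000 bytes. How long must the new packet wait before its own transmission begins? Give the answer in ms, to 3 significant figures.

1.11 ms

Each queued packet: L/R = 800/64000000 = 0.0125 ms.
5 queued → 0.0625 ms.
Plus remaining 67200 bits of current packet: 1.05 ms.
Queuing delay = 1.11 ms.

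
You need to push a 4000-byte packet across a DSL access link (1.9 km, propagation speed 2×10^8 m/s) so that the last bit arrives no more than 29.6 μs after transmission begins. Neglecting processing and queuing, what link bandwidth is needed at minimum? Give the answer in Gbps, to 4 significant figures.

1.592 Gbps

L = 32000 bits.
Propagation delay = 1900 / 200000000 = 9.5 μs.
Transmission budget = 29.6 − 9.5 = 20.1 μs.
R ≥ L / t_tx = 32000 bits / 2.01e-05 s = 1.592 Gbps.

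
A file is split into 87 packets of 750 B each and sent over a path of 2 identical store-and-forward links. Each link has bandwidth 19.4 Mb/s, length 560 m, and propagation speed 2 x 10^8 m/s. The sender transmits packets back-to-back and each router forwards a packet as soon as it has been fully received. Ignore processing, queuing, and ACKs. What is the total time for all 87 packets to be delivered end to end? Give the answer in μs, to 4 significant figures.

Per-hop transmission t_tx = L/R = 6000/19400000 = 309.278 μs.
Per-hop propagation t_prop = 560/200000000 = 2.8 μs.
Pipeline fill: first packet needs 2·t_tx to clear all hops; remaining 86 packets each add one t_tx.
Total = (2+87-1)·t_tx + 2·t_prop = 88·309.278 + 2·2.8 = 27220 μs.

27220 μs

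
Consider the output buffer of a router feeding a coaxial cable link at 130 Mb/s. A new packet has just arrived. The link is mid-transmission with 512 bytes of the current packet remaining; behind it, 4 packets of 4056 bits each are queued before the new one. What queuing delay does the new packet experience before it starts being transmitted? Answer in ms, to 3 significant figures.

0.156 ms

Each queued packet: L/R = 4056/130000000 = 0.0312 ms.
4 queued → 0.1248 ms.
Plus remaining 4096 bits of current packet: 0.0315077 ms.
Queuing delay = 0.156 ms.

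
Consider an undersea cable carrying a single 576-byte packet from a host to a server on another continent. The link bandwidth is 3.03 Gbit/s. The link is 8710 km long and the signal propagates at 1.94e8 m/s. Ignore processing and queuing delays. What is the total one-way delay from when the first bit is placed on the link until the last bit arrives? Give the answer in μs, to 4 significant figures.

44900 μs

L = 576 × 8 = 4608 bits.
Transmission delay = L/R = 4608 / 3030000000 = 1.52079 μs.
Propagation delay = d/s = 8710000 m / 194000000 m/s = 44896.9 μs.
Total = 44900 μs.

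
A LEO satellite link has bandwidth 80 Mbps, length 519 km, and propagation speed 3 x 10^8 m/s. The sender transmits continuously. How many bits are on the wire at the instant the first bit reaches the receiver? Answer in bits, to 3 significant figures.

Propagation delay = 519000 / 300000000 = 0.00173 s.
BDP = R × t_prop = 80000000 × 0.00173 = 138400 bits.

138000 bits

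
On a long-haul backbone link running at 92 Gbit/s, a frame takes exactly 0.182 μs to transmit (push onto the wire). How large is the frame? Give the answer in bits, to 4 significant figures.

16740 bits

L = R × t_tx = 92000000000 b/s × 1.82e-07 s = 16744 bits.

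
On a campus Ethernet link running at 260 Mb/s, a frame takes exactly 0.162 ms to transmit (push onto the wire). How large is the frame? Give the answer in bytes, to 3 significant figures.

L = R × t_tx = 260000000 b/s × 0.000162 s = 42120 bits.
In bytes: 42120 / 8 = 5270 bytes.

5270 bytes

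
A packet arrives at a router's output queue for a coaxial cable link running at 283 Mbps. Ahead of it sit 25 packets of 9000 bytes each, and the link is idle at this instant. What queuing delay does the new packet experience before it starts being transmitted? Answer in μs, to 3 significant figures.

Each queued packet: L/R = 72000/283000000 = 254.417 μs.
25 queued → 6360.42 μs.
Queuing delay = 6360 μs.

6360 μs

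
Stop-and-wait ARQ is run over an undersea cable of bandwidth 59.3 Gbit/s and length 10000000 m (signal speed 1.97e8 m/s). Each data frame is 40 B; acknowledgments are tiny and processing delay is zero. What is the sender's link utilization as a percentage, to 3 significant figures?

0.00000532 %

t_tx = L/R = 320/59300000000 = 5.39629e-09 s.
t_prop = 10000000/197000000 = 0.0507614 s; RTT = 0.101523 s.
Cycle = t_tx + RTT = 0.101523 s.
Utilization = t_tx / cycle = 5.39629e-09/0.101523 = 0.00000532 %.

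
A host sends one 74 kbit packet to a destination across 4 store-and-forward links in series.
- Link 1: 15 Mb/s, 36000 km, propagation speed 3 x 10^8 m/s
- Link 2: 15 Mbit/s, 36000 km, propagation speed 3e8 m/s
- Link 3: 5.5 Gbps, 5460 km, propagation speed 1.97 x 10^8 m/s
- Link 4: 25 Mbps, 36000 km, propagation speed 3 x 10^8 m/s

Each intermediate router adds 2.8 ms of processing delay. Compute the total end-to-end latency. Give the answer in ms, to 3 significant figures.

409 ms

L = 74000 bits.
Transmission delays (L/R per hop): 4.93333, 4.93333, 0.0134545, 2.96 ms; sum = 12.8401 ms.
Propagation delays (d/s per hop): 120, 120, 27.7157, 120 ms; sum = 387.716 ms.
Processing at 3 router(s): 3 × 2.8 ms = 8.4 ms.
End-to-end = 409 ms.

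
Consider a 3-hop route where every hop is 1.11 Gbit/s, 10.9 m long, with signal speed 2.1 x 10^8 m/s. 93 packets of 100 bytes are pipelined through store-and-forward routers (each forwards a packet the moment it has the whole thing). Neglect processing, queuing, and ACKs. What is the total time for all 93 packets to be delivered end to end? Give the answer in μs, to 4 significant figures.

68.62 μs

Per-hop transmission t_tx = L/R = 800/1110000000 = 0.720721 μs.
Per-hop propagation t_prop = 10.9/210000000 = 0.0519048 μs.
Pipeline fill: first packet needs 3·t_tx to clear all hops; remaining 92 packets each add one t_tx.
Total = (3+93-1)·t_tx + 3·t_prop = 95·0.720721 + 3·0.0519048 = 68.62 μs.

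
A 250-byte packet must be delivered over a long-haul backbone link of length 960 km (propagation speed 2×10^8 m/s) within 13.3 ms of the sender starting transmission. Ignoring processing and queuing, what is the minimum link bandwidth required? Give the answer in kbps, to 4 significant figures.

235.3 kbps

L = 2000 bits.
Propagation delay = 960000 / 200000000 = 4.8 ms.
Transmission budget = 13.3 − 4.8 = 8.5 ms.
R ≥ L / t_tx = 2000 bits / 0.0085 s = 235.3 kbps.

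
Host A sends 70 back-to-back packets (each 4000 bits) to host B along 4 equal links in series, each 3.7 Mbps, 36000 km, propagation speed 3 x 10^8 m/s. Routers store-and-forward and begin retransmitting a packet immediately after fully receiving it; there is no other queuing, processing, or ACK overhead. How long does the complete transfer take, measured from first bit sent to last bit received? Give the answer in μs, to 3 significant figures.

559000 μs

Per-hop transmission t_tx = L/R = 4000/3700000 = 1081.08 μs.
Per-hop propagation t_prop = 36000000/300000000 = 120000 μs.
Pipeline fill: first packet needs 4·t_tx to clear all hops; remaining 69 packets each add one t_tx.
Total = (4+70-1)·t_tx + 4·t_prop = 73·1081.08 + 4·120000 = 559000 μs.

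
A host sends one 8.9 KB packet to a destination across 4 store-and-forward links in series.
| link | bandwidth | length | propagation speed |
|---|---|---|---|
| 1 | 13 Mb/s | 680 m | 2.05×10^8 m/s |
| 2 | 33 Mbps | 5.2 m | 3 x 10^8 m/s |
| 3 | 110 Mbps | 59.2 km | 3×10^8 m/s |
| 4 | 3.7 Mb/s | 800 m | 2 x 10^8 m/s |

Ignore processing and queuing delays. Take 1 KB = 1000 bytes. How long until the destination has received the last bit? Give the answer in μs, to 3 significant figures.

L = 71200 bits.
Transmission delays (L/R per hop): 5476.92, 2157.58, 647.273, 19243.2 μs; sum = 27525 μs.
Propagation delays (d/s per hop): 3.31707, 0.0173333, 197.333, 4 μs; sum = 204.668 μs.
End-to-end = 27700 μs.

27700 μs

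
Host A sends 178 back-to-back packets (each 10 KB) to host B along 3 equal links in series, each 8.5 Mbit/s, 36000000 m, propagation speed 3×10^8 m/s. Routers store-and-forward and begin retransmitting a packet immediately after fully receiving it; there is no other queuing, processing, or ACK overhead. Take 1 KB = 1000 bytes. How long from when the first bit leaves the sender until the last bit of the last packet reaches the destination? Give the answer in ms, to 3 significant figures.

Per-hop transmission t_tx = L/R = 80000/8500000 = 9.41176 ms.
Per-hop propagation t_prop = 36000000/300000000 = 120 ms.
Pipeline fill: first packet needs 3·t_tx to clear all hops; remaining 177 packets each add one t_tx.
Total = (3+178-1)·t_tx + 3·t_prop = 180·9.41176 + 3·120 = 2050 ms.

2050 ms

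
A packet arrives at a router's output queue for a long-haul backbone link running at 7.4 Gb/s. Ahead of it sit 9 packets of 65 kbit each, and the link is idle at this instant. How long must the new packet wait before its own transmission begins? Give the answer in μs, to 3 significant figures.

Each queued packet: L/R = 65000/7400000000 = 8.78378 μs.
9 queued → 79.0541 μs.
Queuing delay = 79.1 μs.

79.1 μs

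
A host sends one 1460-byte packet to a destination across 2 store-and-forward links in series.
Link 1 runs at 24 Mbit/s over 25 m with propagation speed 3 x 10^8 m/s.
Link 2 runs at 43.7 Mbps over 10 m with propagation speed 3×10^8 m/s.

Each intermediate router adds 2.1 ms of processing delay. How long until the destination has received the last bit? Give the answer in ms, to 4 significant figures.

2.854 ms

L = 1460 × 8 = 11680 bits.
Transmission delays (L/R per hop): 0.486667, 0.267277 ms; sum = 0.753944 ms.
Propagation delays (d/s per hop): 8.33333e-05, 3.33333e-05 ms; sum = 0.000116667 ms.
Processing at 1 router(s): 1 × 2.1 ms = 2.1 ms.
End-to-end = 2.854 ms.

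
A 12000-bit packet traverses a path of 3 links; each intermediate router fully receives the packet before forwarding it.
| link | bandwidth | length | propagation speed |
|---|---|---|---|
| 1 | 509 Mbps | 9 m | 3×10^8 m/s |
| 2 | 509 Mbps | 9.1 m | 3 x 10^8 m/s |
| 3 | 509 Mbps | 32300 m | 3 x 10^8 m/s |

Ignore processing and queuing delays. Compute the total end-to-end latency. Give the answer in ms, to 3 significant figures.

0.178 ms

Transmission delay per hop = L/R = 12000/509000000 = 0.0235756 ms; 3 hops → 0.0707269 ms.
Propagation delays (d/s per hop): 3e-05, 3.03333e-05, 0.107667 ms; sum = 0.107727 ms.
End-to-end = 0.178 ms.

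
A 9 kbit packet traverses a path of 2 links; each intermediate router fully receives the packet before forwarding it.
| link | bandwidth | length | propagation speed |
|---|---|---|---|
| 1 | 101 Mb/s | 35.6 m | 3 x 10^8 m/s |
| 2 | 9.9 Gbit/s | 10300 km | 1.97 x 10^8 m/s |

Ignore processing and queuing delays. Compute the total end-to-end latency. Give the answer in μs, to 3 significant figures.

L = 9000 bits.
Transmission delays (L/R per hop): 89.1089, 0.909091 μs; sum = 90.018 μs.
Propagation delays (d/s per hop): 0.118667, 52284.3 μs; sum = 52284.4 μs.
End-to-end = 52400 μs.

52400 μs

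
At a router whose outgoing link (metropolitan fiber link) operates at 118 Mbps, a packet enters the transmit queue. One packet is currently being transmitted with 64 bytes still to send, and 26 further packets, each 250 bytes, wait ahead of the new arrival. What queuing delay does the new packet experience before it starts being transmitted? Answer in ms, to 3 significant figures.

Each queued packet: L/R = 2000/118000000 = 0.0169492 ms.
26 queued → 0.440678 ms.
Plus remaining 512 bits of current packet: 0.00433898 ms.
Queuing delay = 0.445 ms.

0.445 ms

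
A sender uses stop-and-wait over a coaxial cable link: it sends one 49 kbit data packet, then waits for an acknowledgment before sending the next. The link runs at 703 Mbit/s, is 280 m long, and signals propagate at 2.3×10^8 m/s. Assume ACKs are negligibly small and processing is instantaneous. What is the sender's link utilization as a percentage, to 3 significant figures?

t_tx = L/R = 49000/703000000 = 6.97013e-05 s.
t_prop = 280/2.3e+08 = 1.21739e-06 s; RTT = 2.43478e-06 s.
Cycle = t_tx + RTT = 7.21361e-05 s.
Utilization = t_tx / cycle = 6.97013e-05/7.21361e-05 = 96.6 %.

96.6 %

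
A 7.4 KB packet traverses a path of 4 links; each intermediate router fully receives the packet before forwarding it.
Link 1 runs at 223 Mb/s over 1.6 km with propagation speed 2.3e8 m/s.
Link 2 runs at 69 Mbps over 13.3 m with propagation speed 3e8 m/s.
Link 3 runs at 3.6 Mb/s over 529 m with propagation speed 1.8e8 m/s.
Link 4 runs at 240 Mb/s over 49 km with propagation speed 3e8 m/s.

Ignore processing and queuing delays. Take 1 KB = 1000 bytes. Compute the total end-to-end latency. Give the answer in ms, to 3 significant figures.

L = 59200 bits.
Transmission delays (L/R per hop): 0.265471, 0.857971, 16.4444, 0.246667 ms; sum = 17.8146 ms.
Propagation delays (d/s per hop): 0.00695652, 4.43333e-05, 0.00293889, 0.163333 ms; sum = 0.173273 ms.
End-to-end = 18.0 ms.

18.0 ms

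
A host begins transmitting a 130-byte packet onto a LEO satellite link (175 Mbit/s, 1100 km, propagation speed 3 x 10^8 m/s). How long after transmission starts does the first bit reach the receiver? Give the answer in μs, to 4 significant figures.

3667 μs

First bit experiences only propagation delay: d/s = 1100000/300000000 = 3667 μs.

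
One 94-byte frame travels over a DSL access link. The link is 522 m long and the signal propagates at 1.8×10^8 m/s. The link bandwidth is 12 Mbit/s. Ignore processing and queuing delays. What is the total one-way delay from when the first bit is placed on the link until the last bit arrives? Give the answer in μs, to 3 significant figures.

65.6 μs

L = 94 × 8 = 752 bits.
Transmission delay = L/R = 752 / 12000000 = 62.6667 μs.
Propagation delay = d/s = 522 m / 180000000 m/s = 2.9 μs.
Total = 65.6 μs.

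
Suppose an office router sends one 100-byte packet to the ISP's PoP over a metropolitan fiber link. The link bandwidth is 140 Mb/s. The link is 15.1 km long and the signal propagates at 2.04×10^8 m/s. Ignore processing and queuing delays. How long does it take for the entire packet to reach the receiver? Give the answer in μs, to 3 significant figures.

L = 100 × 8 = 800 bits.
Transmission delay = L/R = 800 / 140000000 = 5.71429 μs.
Propagation delay = d/s = 15100 m / 204000000 m/s = 74.0196 μs.
Total = 79.7 μs.

79.7 μs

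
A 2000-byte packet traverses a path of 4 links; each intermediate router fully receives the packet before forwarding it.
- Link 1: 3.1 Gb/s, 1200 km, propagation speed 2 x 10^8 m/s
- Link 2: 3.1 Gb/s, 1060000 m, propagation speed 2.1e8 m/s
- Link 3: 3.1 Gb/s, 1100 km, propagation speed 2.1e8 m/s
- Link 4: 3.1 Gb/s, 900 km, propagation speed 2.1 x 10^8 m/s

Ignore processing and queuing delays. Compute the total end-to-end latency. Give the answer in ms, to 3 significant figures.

L = 2000 × 8 = 16000 bits.
Transmission delay per hop = L/R = 16000/3100000000 = 0.00516129 ms; 4 hops → 0.0206452 ms.
Propagation delays (d/s per hop): 6, 5.04762, 5.2381, 4.28571 ms; sum = 20.5714 ms.
End-to-end = 20.6 ms.

20.6 ms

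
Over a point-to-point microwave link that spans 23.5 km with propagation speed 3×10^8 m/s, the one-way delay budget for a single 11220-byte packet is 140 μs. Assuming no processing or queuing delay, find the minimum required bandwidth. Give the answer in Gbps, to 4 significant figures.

1.456 Gbps

L = 89760 bits.
Propagation delay = 23500 / 300000000 = 78.3333 μs.
Transmission budget = 140 − 78.3333 = 61.6667 μs.
R ≥ L / t_tx = 89760 bits / 6.16667e-05 s = 1.456 Gbps.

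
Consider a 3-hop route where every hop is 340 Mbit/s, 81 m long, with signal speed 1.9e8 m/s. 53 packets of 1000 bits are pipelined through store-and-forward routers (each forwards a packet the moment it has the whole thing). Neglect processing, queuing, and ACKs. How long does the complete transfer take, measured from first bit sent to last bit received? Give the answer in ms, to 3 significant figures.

0.163 ms

Per-hop transmission t_tx = L/R = 1000/340000000 = 0.00294118 ms.
Per-hop propagation t_prop = 81/190000000 = 0.000426316 ms.
Pipeline fill: first packet needs 3·t_tx to clear all hops; remaining 52 packets each add one t_tx.
Total = (3+53-1)·t_tx + 3·t_prop = 55·0.00294118 + 3·0.000426316 = 0.163 ms.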